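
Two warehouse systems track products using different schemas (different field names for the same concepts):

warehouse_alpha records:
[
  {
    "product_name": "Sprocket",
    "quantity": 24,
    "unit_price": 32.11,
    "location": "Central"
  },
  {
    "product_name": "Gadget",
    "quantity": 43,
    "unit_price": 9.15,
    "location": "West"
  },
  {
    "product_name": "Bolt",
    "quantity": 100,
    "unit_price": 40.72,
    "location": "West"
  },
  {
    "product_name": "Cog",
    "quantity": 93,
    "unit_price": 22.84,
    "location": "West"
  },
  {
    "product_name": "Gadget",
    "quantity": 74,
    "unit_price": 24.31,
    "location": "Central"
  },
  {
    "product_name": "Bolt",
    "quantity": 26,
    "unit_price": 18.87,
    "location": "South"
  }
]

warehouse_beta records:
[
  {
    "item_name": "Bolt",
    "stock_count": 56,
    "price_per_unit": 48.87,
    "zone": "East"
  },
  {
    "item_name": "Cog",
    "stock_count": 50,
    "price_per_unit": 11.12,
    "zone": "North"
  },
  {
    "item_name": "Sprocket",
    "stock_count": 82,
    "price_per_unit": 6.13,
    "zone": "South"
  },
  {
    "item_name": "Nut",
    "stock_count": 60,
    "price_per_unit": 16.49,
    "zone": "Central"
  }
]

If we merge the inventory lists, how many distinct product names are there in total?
5

Schema mapping: "product_name" (warehouse_alpha) = "item_name" (warehouse_beta) = product name

Products in warehouse_alpha: ['Bolt', 'Cog', 'Gadget', 'Sprocket']
Products in warehouse_beta: ['Bolt', 'Cog', 'Nut', 'Sprocket']

Union (unique products): ['Bolt', 'Cog', 'Gadget', 'Nut', 'Sprocket']
Count: 5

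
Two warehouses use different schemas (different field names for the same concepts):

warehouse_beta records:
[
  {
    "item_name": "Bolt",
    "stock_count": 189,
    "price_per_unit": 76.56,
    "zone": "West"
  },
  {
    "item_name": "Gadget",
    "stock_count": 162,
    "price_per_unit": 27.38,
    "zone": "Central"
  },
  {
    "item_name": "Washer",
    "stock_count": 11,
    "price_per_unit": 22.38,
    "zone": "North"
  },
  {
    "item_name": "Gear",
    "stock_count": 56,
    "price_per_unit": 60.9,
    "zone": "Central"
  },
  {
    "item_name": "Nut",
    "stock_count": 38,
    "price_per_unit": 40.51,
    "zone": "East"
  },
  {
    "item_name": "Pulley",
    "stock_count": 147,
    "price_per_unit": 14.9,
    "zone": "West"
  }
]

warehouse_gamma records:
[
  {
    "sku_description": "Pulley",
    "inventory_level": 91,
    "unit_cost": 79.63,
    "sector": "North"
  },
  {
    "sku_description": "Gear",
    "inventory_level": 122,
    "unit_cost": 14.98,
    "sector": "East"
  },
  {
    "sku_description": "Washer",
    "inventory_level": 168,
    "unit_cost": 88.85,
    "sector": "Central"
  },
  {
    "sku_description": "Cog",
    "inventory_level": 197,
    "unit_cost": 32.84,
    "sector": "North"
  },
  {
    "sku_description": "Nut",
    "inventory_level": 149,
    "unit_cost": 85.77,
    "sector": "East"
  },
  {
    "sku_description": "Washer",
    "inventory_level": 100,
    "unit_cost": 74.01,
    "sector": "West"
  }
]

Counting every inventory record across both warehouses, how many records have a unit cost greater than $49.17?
6

Schema mapping: "price_per_unit" (warehouse_beta) = "unit_cost" (warehouse_gamma) = unit cost

Records > $49.17 in warehouse_beta: 2
Records > $49.17 in warehouse_gamma: 4

Total count: 2 + 4 = 6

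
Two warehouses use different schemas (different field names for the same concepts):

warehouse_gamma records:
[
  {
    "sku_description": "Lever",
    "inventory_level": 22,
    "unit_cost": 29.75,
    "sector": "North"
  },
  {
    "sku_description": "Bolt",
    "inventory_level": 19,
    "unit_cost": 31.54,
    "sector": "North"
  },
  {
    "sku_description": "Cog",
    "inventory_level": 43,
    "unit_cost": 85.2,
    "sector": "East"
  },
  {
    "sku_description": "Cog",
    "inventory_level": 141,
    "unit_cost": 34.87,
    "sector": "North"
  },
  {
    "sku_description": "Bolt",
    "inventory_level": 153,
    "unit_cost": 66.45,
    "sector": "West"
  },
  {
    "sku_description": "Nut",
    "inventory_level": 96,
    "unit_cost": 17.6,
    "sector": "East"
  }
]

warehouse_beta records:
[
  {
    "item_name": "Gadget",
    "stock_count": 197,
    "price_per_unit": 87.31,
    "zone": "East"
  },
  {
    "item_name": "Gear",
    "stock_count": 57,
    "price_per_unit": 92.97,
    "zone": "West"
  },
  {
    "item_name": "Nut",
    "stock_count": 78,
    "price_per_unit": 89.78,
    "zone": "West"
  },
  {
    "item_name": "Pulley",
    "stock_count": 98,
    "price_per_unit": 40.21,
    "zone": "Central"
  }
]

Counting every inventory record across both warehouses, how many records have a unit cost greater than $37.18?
6

Schema mapping: "unit_cost" (warehouse_gamma) = "price_per_unit" (warehouse_beta) = unit cost

Records > $37.18 in warehouse_gamma: 2
Records > $37.18 in warehouse_beta: 4

Total count: 2 + 4 = 6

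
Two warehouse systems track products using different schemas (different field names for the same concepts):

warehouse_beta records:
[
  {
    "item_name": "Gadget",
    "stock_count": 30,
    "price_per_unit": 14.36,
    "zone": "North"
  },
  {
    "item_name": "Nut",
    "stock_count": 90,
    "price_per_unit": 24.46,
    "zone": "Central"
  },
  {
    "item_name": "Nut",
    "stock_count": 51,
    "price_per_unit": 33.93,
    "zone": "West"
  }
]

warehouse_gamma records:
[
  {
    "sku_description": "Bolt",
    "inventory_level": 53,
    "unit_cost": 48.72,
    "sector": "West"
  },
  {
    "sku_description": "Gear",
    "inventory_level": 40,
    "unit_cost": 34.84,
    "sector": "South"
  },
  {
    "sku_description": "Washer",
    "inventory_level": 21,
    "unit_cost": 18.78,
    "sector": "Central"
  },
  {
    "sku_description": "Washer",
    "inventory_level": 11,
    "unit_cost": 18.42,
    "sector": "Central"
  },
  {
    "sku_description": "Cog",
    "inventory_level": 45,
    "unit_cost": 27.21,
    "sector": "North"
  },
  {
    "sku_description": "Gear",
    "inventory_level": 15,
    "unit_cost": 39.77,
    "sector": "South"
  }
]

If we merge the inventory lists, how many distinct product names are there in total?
6

Schema mapping: "item_name" (warehouse_beta) = "sku_description" (warehouse_gamma) = product name

Products in warehouse_beta: ['Gadget', 'Nut']
Products in warehouse_gamma: ['Bolt', 'Cog', 'Gear', 'Washer']

Union (unique products): ['Bolt', 'Cog', 'Gadget', 'Gear', 'Nut', 'Washer']
Count: 6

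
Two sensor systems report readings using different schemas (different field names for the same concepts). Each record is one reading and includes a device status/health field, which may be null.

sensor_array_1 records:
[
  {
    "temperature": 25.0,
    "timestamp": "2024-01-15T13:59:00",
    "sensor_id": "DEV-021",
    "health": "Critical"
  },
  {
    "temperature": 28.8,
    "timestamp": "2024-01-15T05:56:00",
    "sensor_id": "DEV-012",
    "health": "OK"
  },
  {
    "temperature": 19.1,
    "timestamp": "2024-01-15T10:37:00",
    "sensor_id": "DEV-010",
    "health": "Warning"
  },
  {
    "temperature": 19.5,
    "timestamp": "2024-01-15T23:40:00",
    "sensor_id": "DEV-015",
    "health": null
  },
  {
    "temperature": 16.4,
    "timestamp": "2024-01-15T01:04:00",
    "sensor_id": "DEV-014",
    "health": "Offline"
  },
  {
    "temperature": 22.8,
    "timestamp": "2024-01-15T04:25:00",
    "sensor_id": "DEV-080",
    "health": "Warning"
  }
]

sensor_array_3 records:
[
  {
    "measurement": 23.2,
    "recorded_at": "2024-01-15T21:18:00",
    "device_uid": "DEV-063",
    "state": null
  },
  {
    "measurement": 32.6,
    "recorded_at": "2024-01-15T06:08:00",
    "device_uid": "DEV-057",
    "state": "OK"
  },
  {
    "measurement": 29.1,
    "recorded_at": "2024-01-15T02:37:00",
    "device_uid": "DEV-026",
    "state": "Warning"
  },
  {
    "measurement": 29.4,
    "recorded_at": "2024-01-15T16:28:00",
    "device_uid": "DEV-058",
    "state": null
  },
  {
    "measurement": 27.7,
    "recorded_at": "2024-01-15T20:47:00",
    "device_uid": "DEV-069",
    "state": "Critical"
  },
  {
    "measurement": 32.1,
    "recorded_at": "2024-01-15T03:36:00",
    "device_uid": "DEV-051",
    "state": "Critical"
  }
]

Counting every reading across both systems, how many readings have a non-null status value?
9

Schema mapping: "health" (sensor_array_1) = "state" (sensor_array_3) = status

Non-null in sensor_array_1: 5
Non-null in sensor_array_3: 4

Total non-null: 5 + 4 = 9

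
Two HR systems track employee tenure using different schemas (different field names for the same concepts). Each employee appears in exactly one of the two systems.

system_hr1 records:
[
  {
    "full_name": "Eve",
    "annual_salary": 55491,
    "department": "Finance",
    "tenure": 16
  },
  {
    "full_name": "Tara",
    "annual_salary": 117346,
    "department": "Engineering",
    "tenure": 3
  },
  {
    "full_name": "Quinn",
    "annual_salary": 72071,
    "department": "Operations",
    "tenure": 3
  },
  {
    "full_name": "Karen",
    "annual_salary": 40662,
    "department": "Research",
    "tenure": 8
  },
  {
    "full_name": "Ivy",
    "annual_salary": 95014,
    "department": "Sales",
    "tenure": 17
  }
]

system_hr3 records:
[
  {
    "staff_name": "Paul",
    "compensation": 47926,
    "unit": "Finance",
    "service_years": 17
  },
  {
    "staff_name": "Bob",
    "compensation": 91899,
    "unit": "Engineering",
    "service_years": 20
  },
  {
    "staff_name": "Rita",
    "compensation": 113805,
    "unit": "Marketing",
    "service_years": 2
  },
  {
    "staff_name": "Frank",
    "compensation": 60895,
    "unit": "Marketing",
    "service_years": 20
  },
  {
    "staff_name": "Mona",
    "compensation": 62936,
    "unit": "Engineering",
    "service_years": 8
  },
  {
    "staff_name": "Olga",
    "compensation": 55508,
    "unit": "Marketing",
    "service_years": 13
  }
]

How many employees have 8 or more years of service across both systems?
8

Reconcile schemas: "tenure" (system_hr1) = "service_years" (system_hr3) = years of service

From system_hr1: 3 employees with >= 8 years
From system_hr3: 5 employees with >= 8 years

Total: 3 + 5 = 8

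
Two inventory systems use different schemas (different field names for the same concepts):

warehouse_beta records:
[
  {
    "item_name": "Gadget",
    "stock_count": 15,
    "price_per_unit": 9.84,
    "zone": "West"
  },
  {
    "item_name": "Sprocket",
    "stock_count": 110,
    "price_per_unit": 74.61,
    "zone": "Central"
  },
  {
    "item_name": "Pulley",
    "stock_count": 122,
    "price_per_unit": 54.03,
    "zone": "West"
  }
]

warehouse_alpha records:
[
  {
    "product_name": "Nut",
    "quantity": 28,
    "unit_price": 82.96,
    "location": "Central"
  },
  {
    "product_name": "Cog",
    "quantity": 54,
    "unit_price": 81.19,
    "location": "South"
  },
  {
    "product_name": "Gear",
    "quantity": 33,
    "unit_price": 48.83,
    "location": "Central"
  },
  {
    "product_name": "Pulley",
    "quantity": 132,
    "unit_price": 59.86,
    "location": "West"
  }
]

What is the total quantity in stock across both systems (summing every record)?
494

To reconcile these schemas, identify the field holding the quantity in stock in each system:
1. In warehouse_beta it is "stock_count"
2. In warehouse_alpha it is "quantity"

From warehouse_beta: 15 + 110 + 122 = 247
From warehouse_alpha: 28 + 54 + 33 + 132 = 247

Total: 247 + 247 = 494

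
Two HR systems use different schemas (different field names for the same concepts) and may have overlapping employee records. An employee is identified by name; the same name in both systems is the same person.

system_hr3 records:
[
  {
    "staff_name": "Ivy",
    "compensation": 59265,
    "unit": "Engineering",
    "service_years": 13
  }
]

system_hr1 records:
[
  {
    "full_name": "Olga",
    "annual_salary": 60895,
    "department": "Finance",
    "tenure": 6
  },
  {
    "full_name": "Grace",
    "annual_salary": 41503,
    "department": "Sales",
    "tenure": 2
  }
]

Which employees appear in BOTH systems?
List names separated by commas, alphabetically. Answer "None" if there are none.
None

Schema mapping: "staff_name" (system_hr3) = "full_name" (system_hr1) = employee name

Names in system_hr3: ['Ivy']
Names in system_hr1: ['Grace', 'Olga']

Intersection: None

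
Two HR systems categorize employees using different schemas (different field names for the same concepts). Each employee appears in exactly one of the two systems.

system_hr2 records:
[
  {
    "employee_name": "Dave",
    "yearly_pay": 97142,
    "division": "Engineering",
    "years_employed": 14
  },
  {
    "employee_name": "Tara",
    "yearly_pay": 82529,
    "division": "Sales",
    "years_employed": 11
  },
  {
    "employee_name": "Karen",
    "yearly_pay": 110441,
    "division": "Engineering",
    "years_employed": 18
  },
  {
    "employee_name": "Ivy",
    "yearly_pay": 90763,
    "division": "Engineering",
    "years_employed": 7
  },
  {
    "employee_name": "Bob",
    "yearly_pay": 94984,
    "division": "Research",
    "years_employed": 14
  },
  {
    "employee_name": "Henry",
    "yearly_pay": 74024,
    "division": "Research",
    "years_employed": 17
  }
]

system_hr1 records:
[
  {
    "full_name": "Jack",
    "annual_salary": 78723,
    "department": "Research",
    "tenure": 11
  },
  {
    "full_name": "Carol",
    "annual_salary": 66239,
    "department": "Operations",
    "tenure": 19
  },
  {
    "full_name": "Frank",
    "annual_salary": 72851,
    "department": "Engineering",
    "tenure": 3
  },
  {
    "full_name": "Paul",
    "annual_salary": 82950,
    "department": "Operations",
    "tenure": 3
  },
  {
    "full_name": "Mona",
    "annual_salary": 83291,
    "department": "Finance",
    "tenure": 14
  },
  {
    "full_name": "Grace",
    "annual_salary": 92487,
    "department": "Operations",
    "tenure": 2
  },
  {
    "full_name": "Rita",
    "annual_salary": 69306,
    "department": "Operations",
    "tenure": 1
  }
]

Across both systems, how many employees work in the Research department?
3

Schema mapping: "division" (system_hr2) = "department" (system_hr1) = department

Research employees in system_hr2: 2
Research employees in system_hr1: 1

Total in Research: 2 + 1 = 3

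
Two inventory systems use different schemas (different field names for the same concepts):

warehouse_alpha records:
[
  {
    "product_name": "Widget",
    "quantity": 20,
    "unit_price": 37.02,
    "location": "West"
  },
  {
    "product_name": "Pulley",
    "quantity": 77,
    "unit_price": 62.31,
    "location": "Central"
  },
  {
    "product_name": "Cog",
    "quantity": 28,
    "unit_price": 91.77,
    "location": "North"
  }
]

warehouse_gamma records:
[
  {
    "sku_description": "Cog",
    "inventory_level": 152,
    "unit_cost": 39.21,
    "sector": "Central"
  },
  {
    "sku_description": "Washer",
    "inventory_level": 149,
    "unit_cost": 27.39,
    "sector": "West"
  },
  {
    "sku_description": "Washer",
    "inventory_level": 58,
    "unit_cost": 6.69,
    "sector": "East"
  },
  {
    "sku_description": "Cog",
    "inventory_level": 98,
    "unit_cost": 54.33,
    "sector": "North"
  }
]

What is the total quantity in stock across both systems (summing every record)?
582

To reconcile these schemas, identify the field holding the quantity in stock in each system:
1. In warehouse_alpha it is "quantity"
2. In warehouse_gamma it is "inventory_level"

From warehouse_alpha: 20 + 77 + 28 = 125
From warehouse_gamma: 152 + 149 + 58 + 98 = 457

Total: 125 + 457 = 582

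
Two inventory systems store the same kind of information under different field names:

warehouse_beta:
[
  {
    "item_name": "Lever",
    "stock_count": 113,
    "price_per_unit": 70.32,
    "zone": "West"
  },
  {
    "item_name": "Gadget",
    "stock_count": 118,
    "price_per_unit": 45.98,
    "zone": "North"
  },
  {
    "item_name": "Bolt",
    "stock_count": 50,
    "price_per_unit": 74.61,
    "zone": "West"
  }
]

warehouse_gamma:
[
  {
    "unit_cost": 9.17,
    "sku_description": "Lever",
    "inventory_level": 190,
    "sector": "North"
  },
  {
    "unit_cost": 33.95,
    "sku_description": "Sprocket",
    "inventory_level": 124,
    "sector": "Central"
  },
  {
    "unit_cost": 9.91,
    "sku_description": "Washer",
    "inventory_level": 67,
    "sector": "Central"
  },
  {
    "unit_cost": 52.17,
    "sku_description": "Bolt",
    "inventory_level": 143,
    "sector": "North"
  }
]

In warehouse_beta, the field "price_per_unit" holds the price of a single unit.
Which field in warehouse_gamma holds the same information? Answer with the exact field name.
unit_cost

In warehouse_beta, "price_per_unit" holds the price of a single unit.
The fields in warehouse_gamma are: "unit_cost", "sku_description", "inventory_level", "sector".
"unit_cost" is the match: the name refers to the same concept and its values are decimal currency amounts (e.g. 9.17, 33.95).
The other fields ("sku_description", "inventory_level", "sector") hold different kinds of data.

So "price_per_unit" in warehouse_beta corresponds to "unit_cost" in warehouse_gamma.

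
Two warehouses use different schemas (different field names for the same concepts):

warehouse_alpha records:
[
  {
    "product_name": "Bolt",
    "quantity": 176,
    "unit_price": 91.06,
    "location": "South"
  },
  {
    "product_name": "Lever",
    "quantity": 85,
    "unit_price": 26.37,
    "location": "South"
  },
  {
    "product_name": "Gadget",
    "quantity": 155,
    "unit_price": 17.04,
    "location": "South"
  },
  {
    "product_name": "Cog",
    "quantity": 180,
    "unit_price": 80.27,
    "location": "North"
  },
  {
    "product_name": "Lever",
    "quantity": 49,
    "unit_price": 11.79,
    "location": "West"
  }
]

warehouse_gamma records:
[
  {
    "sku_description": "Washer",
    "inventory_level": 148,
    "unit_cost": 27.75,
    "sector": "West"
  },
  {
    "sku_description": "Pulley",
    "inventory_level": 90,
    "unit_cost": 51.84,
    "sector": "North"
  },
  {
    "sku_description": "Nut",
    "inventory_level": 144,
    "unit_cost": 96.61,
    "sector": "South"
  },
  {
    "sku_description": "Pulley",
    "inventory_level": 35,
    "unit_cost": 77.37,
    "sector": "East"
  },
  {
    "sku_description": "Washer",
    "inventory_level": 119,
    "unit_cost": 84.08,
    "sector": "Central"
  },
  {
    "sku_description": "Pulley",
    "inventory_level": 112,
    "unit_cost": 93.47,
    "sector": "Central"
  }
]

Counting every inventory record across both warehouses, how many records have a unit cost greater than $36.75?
7

Schema mapping: "unit_price" (warehouse_alpha) = "unit_cost" (warehouse_gamma) = unit cost

Records > $36.75 in warehouse_alpha: 2
Records > $36.75 in warehouse_gamma: 5

Total count: 2 + 5 = 7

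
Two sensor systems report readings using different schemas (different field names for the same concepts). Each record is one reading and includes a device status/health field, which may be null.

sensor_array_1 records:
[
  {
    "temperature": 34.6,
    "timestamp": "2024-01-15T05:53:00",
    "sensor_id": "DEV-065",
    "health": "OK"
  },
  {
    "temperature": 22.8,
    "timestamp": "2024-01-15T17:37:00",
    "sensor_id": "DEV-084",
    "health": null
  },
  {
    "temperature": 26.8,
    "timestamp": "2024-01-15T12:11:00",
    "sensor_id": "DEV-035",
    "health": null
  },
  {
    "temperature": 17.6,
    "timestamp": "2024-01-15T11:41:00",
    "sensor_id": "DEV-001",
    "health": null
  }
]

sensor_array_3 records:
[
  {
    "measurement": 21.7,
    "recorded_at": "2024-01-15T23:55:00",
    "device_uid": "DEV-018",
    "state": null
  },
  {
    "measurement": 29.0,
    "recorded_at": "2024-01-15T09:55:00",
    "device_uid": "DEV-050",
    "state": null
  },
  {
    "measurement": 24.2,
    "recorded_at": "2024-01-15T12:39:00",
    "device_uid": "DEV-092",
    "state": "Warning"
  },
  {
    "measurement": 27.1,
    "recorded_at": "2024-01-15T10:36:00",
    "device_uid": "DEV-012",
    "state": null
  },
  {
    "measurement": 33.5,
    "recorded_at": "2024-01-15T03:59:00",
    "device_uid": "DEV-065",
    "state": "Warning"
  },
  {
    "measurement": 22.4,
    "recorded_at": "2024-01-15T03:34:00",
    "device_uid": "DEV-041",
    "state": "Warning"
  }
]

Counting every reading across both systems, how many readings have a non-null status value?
4

Schema mapping: "health" (sensor_array_1) = "state" (sensor_array_3) = status

Non-null in sensor_array_1: 1
Non-null in sensor_array_3: 3

Total non-null: 1 + 3 = 4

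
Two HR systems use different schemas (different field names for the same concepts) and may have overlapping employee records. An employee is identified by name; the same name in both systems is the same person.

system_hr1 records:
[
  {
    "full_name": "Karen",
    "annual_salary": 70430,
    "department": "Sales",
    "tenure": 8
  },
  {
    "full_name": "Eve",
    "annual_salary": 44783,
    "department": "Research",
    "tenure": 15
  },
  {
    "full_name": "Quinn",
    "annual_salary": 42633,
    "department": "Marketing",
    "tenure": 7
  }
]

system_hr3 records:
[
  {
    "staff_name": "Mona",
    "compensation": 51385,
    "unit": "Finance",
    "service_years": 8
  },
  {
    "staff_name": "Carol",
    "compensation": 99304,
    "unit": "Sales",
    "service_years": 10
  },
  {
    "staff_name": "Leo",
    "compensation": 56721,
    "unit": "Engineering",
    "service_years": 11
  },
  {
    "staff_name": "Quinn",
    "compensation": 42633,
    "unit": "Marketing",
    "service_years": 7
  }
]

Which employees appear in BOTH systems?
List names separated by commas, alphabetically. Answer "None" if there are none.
Quinn

Schema mapping: "full_name" (system_hr1) = "staff_name" (system_hr3) = employee name

Names in system_hr1: ['Eve', 'Karen', 'Quinn']
Names in system_hr3: ['Carol', 'Leo', 'Mona', 'Quinn']

Intersection: ['Quinn']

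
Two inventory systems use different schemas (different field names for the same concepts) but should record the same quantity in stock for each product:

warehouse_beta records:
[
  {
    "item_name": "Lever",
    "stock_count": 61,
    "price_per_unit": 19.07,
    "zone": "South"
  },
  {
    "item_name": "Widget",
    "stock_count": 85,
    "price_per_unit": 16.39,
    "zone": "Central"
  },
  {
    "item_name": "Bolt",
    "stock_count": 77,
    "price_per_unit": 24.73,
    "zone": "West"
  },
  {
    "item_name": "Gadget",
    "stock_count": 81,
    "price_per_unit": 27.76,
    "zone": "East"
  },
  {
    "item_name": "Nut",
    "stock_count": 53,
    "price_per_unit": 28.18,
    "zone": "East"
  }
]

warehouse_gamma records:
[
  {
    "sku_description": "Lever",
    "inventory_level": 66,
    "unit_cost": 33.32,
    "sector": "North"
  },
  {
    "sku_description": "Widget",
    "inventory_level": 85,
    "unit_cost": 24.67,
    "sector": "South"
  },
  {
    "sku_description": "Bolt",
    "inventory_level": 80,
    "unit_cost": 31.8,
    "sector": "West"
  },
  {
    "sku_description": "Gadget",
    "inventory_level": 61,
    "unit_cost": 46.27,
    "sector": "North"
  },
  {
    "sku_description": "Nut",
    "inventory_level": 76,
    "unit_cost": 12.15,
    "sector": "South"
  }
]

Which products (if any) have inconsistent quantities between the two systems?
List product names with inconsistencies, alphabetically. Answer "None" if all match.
Bolt, Gadget, Lever, Nut

Schema mappings:
- "item_name" (warehouse_beta) = "sku_description" (warehouse_gamma) = product name
- "stock_count" (warehouse_beta) = "inventory_level" (warehouse_gamma) = quantity

Comparison:
  Lever: 61 vs 66 - MISMATCH
  Widget: 85 vs 85 - MATCH
  Bolt: 77 vs 80 - MISMATCH
  Gadget: 81 vs 61 - MISMATCH
  Nut: 53 vs 76 - MISMATCH

Products with inconsistencies: Bolt, Gadget, Lever, Nut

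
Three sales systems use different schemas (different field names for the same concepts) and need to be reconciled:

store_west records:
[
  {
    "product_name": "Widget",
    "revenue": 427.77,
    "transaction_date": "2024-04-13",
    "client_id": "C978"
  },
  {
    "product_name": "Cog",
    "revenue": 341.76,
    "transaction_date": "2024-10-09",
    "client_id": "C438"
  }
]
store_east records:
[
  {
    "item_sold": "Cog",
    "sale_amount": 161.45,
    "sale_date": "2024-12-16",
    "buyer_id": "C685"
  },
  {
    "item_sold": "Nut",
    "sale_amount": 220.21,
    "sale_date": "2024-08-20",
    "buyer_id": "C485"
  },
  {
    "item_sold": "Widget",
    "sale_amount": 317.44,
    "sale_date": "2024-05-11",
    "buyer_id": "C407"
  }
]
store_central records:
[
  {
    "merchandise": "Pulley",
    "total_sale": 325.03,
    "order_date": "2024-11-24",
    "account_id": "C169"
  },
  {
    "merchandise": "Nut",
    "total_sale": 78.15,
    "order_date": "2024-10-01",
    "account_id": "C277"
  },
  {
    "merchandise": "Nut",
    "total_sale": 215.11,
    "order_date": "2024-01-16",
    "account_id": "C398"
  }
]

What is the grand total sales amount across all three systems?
2086.92

Schema reconciliation - all amount fields map to sale amount:

store_west (revenue): 769.53
store_east (sale_amount): 699.1
store_central (total_sale): 618.29

Grand total: 2086.92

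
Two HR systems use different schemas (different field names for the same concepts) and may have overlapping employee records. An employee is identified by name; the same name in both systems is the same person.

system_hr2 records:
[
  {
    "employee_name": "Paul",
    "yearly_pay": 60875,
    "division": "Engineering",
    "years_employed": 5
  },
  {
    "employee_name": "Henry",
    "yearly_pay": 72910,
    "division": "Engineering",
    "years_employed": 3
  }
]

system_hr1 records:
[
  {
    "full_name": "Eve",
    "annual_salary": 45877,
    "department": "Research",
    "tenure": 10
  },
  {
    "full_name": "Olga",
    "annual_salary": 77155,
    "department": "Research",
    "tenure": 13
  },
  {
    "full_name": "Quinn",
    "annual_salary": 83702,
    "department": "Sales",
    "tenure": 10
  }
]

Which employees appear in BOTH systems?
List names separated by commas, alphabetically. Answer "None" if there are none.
None

Schema mapping: "employee_name" (system_hr2) = "full_name" (system_hr1) = employee name

Names in system_hr2: ['Henry', 'Paul']
Names in system_hr1: ['Eve', 'Olga', 'Quinn']

Intersection: None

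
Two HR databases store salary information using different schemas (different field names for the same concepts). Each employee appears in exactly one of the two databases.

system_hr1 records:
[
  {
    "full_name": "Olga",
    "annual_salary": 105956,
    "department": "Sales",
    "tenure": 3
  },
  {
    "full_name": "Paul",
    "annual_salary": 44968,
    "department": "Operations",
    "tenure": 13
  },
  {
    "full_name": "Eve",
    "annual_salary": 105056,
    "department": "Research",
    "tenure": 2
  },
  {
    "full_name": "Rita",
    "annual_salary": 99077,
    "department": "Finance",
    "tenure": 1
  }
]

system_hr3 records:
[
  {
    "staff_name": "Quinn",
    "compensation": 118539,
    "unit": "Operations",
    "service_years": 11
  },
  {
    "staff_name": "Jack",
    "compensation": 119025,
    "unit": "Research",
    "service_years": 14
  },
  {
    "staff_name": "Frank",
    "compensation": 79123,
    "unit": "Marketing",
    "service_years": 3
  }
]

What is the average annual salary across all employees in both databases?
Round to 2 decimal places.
95963.43

Schema mapping: "annual_salary" (system_hr1) = "compensation" (system_hr3) = annual salary

All salaries: [105956, 44968, 105056, 99077, 118539, 119025, 79123]
Sum: 671744
Count: 7
Average: 671744 / 7 = 95963.43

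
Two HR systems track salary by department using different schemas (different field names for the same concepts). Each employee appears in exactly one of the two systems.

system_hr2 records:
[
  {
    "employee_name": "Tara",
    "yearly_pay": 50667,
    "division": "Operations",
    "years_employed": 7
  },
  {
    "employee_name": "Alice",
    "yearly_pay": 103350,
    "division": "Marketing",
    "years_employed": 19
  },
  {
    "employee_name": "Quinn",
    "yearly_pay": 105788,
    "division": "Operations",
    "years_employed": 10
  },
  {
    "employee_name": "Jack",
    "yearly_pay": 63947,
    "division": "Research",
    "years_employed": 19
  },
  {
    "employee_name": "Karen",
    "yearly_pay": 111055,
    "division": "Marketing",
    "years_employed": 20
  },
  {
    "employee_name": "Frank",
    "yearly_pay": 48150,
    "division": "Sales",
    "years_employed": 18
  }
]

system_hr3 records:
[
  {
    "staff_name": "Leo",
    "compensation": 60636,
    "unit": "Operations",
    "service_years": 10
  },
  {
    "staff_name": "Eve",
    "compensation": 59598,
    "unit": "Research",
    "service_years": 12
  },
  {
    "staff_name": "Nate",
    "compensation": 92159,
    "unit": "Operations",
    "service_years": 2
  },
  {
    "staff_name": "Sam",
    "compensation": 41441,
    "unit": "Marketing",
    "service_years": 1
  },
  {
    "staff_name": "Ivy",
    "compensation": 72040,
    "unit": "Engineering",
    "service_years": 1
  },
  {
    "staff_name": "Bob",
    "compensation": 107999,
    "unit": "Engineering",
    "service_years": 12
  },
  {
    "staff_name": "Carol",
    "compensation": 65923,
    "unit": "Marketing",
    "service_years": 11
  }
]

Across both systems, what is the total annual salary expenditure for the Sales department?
48150

Schema mappings:
- "division" (system_hr2) = "unit" (system_hr3) = department
- "yearly_pay" (system_hr2) = "compensation" (system_hr3) = salary

Sales salaries from system_hr2: 48150
Sales salaries from system_hr3: 0

Total: 48150 + 0 = 48150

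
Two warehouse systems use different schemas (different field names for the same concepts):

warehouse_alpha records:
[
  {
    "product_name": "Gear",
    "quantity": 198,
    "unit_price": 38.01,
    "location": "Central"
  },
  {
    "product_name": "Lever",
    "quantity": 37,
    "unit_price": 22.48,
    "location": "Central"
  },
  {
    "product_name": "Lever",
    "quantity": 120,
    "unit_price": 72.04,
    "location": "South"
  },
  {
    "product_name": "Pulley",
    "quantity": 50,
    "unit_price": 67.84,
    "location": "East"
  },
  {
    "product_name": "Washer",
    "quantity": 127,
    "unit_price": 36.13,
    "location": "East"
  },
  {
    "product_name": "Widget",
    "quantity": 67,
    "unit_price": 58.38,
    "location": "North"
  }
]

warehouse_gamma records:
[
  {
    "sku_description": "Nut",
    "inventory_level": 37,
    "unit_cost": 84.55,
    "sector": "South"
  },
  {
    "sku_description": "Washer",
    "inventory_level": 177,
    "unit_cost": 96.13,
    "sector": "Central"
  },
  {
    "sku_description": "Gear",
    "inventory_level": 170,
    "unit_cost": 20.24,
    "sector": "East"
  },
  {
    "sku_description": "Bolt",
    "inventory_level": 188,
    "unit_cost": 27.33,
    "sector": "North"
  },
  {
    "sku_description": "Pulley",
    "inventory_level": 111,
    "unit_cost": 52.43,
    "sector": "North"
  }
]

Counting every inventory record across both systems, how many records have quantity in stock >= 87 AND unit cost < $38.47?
4

Schema mappings:
- "quantity" (warehouse_alpha) = "inventory_level" (warehouse_gamma) = quantity
- "unit_price" (warehouse_alpha) = "unit_cost" (warehouse_gamma) = unit cost

Records meeting both conditions in warehouse_alpha: 2
Records meeting both conditions in warehouse_gamma: 2

Total: 2 + 2 = 4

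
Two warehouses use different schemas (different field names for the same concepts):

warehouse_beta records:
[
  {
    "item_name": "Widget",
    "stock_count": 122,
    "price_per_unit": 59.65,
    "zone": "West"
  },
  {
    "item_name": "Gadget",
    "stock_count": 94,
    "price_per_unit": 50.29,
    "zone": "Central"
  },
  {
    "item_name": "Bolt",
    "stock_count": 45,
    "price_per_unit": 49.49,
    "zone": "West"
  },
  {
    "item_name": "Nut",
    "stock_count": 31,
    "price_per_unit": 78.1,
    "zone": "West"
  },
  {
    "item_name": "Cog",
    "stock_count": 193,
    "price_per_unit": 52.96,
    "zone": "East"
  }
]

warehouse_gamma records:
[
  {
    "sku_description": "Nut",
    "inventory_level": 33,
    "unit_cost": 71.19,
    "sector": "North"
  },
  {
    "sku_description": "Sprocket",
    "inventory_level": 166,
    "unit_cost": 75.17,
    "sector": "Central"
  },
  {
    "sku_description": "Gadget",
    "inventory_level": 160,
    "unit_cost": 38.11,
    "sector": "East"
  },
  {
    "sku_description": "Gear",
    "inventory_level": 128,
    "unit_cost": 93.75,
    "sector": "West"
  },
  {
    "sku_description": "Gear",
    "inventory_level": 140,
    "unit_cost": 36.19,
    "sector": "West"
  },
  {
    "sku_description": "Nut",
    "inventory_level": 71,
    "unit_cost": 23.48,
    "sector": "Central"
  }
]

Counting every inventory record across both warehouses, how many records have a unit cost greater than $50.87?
6

Schema mapping: "price_per_unit" (warehouse_beta) = "unit_cost" (warehouse_gamma) = unit cost

Records > $50.87 in warehouse_beta: 3
Records > $50.87 in warehouse_gamma: 3

Total count: 3 + 3 = 6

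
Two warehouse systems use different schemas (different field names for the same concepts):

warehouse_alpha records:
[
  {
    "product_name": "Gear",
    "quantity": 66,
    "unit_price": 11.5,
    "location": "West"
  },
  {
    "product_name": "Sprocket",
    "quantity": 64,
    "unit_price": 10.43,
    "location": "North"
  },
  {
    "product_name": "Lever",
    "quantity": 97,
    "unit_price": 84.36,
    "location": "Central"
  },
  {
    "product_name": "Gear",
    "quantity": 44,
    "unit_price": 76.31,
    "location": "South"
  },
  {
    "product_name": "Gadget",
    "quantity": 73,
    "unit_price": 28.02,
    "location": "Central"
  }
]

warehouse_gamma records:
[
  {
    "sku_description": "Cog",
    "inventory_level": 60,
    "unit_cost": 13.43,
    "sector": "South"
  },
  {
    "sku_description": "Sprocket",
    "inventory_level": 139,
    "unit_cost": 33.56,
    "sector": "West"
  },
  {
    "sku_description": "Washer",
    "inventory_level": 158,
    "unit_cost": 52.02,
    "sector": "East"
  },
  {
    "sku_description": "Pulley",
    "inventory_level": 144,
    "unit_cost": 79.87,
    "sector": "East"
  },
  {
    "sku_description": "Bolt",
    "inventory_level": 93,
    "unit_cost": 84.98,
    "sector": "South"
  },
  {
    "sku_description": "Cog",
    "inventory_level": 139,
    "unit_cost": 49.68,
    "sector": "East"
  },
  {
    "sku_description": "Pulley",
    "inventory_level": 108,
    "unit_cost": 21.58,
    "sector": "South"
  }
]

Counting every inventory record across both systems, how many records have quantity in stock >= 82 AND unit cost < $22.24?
1

Schema mappings:
- "quantity" (warehouse_alpha) = "inventory_level" (warehouse_gamma) = quantity
- "unit_price" (warehouse_alpha) = "unit_cost" (warehouse_gamma) = unit cost

Records meeting both conditions in warehouse_alpha: 0
Records meeting both conditions in warehouse_gamma: 1

Total: 0 + 1 = 1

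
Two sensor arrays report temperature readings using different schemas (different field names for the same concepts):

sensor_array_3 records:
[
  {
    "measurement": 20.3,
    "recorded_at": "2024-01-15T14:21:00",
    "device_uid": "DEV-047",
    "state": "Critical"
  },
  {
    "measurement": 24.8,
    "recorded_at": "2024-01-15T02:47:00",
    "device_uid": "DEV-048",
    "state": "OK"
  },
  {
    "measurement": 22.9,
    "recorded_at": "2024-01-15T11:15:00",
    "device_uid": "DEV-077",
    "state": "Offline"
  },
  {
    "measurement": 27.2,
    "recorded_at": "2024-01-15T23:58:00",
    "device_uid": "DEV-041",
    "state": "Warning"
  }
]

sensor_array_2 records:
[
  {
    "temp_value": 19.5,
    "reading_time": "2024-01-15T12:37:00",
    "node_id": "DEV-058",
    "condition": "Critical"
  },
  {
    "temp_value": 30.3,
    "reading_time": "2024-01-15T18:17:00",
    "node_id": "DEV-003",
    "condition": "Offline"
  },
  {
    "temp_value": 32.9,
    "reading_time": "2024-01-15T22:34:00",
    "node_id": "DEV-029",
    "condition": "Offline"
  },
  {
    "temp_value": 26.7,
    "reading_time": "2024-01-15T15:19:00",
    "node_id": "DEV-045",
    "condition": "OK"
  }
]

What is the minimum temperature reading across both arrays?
19.5

Schema mapping: "measurement" (sensor_array_3) = "temp_value" (sensor_array_2) = temperature reading

Minimum in sensor_array_3: 20.3
Minimum in sensor_array_2: 19.5

Overall minimum: min(20.3, 19.5) = 19.5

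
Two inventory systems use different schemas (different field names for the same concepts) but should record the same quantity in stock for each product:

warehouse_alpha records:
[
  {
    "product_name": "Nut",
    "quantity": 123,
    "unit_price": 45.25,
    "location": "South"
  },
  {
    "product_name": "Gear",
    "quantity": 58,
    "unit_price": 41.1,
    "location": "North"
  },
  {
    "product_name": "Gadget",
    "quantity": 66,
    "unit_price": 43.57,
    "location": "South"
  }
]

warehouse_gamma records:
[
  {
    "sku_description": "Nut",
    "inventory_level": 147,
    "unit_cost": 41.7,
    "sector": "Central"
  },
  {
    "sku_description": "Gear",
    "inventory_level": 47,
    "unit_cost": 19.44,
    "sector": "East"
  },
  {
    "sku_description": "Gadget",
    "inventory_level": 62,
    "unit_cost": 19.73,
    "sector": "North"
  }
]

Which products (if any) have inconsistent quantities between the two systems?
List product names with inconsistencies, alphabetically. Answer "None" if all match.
Gadget, Gear, Nut

Schema mappings:
- "product_name" (warehouse_alpha) = "sku_description" (warehouse_gamma) = product name
- "quantity" (warehouse_alpha) = "inventory_level" (warehouse_gamma) = quantity

Comparison:
  Nut: 123 vs 147 - MISMATCH
  Gear: 58 vs 47 - MISMATCH
  Gadget: 66 vs 62 - MISMATCH

Products with inconsistencies: Gadget, Gear, Nut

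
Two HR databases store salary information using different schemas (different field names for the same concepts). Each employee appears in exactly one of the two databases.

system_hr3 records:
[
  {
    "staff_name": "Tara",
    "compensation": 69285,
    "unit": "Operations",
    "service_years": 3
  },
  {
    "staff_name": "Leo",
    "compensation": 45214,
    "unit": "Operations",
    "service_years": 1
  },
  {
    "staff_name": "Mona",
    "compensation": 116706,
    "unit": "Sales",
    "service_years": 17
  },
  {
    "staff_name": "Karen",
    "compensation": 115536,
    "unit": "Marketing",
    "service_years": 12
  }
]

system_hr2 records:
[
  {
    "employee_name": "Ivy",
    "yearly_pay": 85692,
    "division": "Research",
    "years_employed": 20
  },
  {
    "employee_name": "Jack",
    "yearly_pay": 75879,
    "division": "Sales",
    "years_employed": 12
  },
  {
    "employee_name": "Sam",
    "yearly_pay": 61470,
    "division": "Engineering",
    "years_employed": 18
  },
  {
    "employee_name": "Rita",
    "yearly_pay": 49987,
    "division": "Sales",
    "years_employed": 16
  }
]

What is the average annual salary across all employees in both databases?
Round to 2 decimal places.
77471.13

Schema mapping: "compensation" (system_hr3) = "yearly_pay" (system_hr2) = annual salary

All salaries: [69285, 45214, 116706, 115536, 85692, 75879, 61470, 49987]
Sum: 619769
Count: 8
Average: 619769 / 8 = 77471.13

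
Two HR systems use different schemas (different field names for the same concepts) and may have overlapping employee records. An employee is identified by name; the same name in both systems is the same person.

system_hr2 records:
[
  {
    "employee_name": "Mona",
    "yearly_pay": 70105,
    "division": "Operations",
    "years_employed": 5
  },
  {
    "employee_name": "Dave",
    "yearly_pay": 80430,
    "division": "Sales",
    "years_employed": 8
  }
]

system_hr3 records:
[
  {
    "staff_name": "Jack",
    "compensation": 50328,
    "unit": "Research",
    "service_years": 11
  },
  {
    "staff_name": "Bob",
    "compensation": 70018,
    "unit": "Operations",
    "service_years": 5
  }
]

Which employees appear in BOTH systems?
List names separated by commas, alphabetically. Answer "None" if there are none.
None

Schema mapping: "employee_name" (system_hr2) = "staff_name" (system_hr3) = employee name

Names in system_hr2: ['Dave', 'Mona']
Names in system_hr3: ['Bob', 'Jack']

Intersection: None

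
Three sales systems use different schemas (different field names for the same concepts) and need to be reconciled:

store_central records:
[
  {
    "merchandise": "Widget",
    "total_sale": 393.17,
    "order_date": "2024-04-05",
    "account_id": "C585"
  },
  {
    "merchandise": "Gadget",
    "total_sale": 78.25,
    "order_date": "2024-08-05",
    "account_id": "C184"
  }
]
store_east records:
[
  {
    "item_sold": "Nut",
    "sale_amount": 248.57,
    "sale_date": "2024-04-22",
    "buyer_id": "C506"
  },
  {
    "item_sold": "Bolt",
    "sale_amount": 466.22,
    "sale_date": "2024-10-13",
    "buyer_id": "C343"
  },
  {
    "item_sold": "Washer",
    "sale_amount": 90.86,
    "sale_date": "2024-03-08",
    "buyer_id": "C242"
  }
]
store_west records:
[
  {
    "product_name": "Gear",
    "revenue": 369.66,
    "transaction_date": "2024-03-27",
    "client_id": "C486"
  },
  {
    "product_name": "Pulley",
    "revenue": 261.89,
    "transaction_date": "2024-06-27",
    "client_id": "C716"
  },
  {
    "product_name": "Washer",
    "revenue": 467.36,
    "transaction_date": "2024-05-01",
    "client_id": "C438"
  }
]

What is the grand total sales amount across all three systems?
2375.98

Schema reconciliation - all amount fields map to sale amount:

store_central (total_sale): 471.42
store_east (sale_amount): 805.65
store_west (revenue): 1098.91

Grand total: 2375.98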